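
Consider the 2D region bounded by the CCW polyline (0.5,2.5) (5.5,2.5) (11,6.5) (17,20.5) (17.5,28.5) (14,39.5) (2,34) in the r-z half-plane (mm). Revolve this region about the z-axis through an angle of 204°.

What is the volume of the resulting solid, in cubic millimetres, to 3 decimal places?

Volume = 13735.929 mm³

Profile (r,z), 7 vertices: (0.5,2.5) (5.5,2.5) (11,6.5) (17,20.5) (17.5,28.5) (14,39.5) (2,34)
edge 0: (0.5,2.5)→(5.5,2.5)  cross = 0.5·2.5 − 5.5·2.5 = -12.5000; (r_i+r_j)·cross = 6·-12.5000 = -75.0000
edge 1: (5.5,2.5)→(11,6.5)  cross = 5.5·6.5 − 11·2.5 = 8.2500; (r_i+r_j)·cross = 16.5·8.2500 = 136.1250
edge 2: (11,6.5)→(17,20.5)  cross = 11·20.5 − 17·6.5 = 115.0000; (r_i+r_j)·cross = 28·115.0000 = 3220.0000
edge 3: (17,20.5)→(17.5,28.5)  cross = 17·28.5 − 17.5·20.5 = 125.7500; (r_i+r_j)·cross = 34.5·125.7500 = 4338.3750
edge 4: (17.5,28.5)→(14,39.5)  cross = 17.5·39.5 − 14·28.5 = 292.2500; (r_i+r_j)·cross = 31.5·292.2500 = 9205.8750
edge 5: (14,39.5)→(2,34)  cross = 14·34 − 2·39.5 = 397.0000; (r_i+r_j)·cross = 16·397.0000 = 6352.0000
edge 6: (2,34)→(0.5,2.5)  cross = 2·2.5 − 0.5·34 = -12.0000; (r_i+r_j)·cross = 2.5·-12.0000 = -30.0000
Σcross = 913.7500 → A = |Σcross|/2 = 456.8750 mm²
Σ(r_i+r_j)·cross = 23147.3750 → first moment M = |Σ|/6 = 3857.8958
R_c = M/A = 3857.8958/456.8750 = 8.4441 mm
θ = 204° = 3.560472 rad
V = θ·R_c·A = 3.560472·8.4441·456.8750 = 13735.929 mm³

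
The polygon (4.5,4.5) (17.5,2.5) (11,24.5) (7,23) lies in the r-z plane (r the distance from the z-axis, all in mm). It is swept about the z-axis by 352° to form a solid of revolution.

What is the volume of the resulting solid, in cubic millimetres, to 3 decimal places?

Volume = 10842.998 mm³

Profile (r,z), 4 vertices: (4.5,4.5) (17.5,2.5) (11,24.5) (7,23)
edge 0: (4.5,4.5)→(17.5,2.5)  cross = 4.5·2.5 − 17.5·4.5 = -67.5000; (r_i+r_j)·cross = 22·-67.5000 = -1485.0000
edge 1: (17.5,2.5)→(11,24.5)  cross = 17.5·24.5 − 11·2.5 = 401.2500; (r_i+r_j)·cross = 28.5·401.2500 = 11435.6250
edge 2: (11,24.5)→(7,23)  cross = 11·23 − 7·24.5 = 81.5000; (r_i+r_j)·cross = 18·81.5000 = 1467.0000
edge 3: (7,23)→(4.5,4.5)  cross = 7·4.5 − 4.5·23 = -72.0000; (r_i+r_j)·cross = 11.5·-72.0000 = -828.0000
Σcross = 343.2500 → A = |Σcross|/2 = 171.6250 mm²
Σ(r_i+r_j)·cross = 10589.6250 → first moment M = |Σ|/6 = 1764.9375
R_c = M/A = 1764.9375/171.6250 = 10.2837 mm
θ = 352° = 6.143559 rad
V = θ·R_c·A = 6.143559·10.2837·171.6250 = 10842.998 mm³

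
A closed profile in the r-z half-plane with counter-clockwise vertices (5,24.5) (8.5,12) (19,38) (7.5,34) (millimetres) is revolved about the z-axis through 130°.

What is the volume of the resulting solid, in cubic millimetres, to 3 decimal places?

Volume = 3913.712 mm³

Profile (r,z), 4 vertices: (5,24.5) (8.5,12) (19,38) (7.5,34)
edge 0: (5,24.5)→(8.5,12)  cross = 5·12 − 8.5·24.5 = -148.2500; (r_i+r_j)·cross = 13.5·-148.2500 = -2001.3750
edge 1: (8.5,12)→(19,38)  cross = 8.5·38 − 19·12 = 95.0000; (r_i+r_j)·cross = 27.5·95.0000 = 2612.5000
edge 2: (19,38)→(7.5,34)  cross = 19·34 − 7.5·38 = 361.0000; (r_i+r_j)·cross = 26.5·361.0000 = 9566.5000
edge 3: (7.5,34)→(5,24.5)  cross = 7.5·24.5 − 5·34 = 13.7500; (r_i+r_j)·cross = 12.5·13.7500 = 171.8750
Σcross = 321.5000 → A = |Σcross|/2 = 160.7500 mm²
Σ(r_i+r_j)·cross = 10349.5000 → first moment M = |Σ|/6 = 1724.9167
R_c = M/A = 1724.9167/160.7500 = 10.7304 mm
θ = 130° = 2.268928 rad
V = θ·R_c·A = 2.268928·10.7304·160.7500 = 3913.712 mm³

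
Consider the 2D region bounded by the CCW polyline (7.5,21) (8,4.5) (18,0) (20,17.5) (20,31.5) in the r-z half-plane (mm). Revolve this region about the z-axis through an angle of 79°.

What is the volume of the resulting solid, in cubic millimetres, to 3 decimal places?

Volume = 5523.571 mm³

Profile (r,z), 5 vertices: (7.5,21) (8,4.5) (18,0) (20,17.5) (20,31.5)
edge 0: (7.5,21)→(8,4.5)  cross = 7.5·4.5 − 8·21 = -134.2500; (r_i+r_j)·cross = 15.5·-134.2500 = -2080.8750
edge 1: (8,4.5)→(18,0)  cross = 8·0 − 18·4.5 = -81.0000; (r_i+r_j)·cross = 26·-81.0000 = -2106.0000
edge 2: (18,0)→(20,17.5)  cross = 18·17.5 − 20·0 = 315.0000; (r_i+r_j)·cross = 38·315.0000 = 11970.0000
edge 3: (20,17.5)→(20,31.5)  cross = 20·31.5 − 20·17.5 = 280.0000; (r_i+r_j)·cross = 40·280.0000 = 11200.0000
edge 4: (20,31.5)→(7.5,21)  cross = 20·21 − 7.5·31.5 = 183.7500; (r_i+r_j)·cross = 27.5·183.7500 = 5053.1250
Σcross = 563.5000 → A = |Σcross|/2 = 281.7500 mm²
Σ(r_i+r_j)·cross = 24036.2500 → first moment M = |Σ|/6 = 4006.0417
R_c = M/A = 4006.0417/281.7500 = 14.2184 mm
θ = 79° = 1.378810 rad
V = θ·R_c·A = 1.378810·14.2184·281.7500 = 5523.571 mm³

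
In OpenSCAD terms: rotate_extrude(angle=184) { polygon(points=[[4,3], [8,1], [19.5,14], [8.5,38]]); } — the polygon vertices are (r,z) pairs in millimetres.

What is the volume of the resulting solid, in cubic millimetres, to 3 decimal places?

Volume = 9708.347 mm³

Profile (r,z), 4 vertices: (4,3) (8,1) (19.5,14) (8.5,38)
edge 0: (4,3)→(8,1)  cross = 4·1 − 8·3 = -20.0000; (r_i+r_j)·cross = 12·-20.0000 = -240.0000
edge 1: (8,1)→(19.5,14)  cross = 8·14 − 19.5·1 = 92.5000; (r_i+r_j)·cross = 27.5·92.5000 = 2543.7500
edge 2: (19.5,14)→(8.5,38)  cross = 19.5·38 − 8.5·14 = 622.0000; (r_i+r_j)·cross = 28·622.0000 = 17416.0000
edge 3: (8.5,38)→(4,3)  cross = 8.5·3 − 4·38 = -126.5000; (r_i+r_j)·cross = 12.5·-126.5000 = -1581.2500
Σcross = 568.0000 → A = |Σcross|/2 = 284.0000 mm²
Σ(r_i+r_j)·cross = 18138.5000 → first moment M = |Σ|/6 = 3023.0833
R_c = M/A = 3023.0833/284.0000 = 10.6447 mm
θ = 184° = 3.211406 rad
V = θ·R_c·A = 3.211406·10.6447·284.0000 = 9708.347 mm³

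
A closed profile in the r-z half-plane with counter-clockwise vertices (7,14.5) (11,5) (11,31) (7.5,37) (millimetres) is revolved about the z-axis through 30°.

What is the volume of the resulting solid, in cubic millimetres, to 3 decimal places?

Profile (r,z), 4 vertices: (7,14.5) (11,5) (11,31) (7.5,37)
edge 0: (7,14.5)→(11,5)  cross = 7·5 − 11·14.5 = -124.5000; (r_i+r_j)·cross = 18·-124.5000 = -2241.0000
edge 1: (11,5)→(11,31)  cross = 11·31 − 11·5 = 286.0000; (r_i+r_j)·cross = 22·286.0000 = 6292.0000
edge 2: (11,31)→(7.5,37)  cross = 11·37 − 7.5·31 = 174.5000; (r_i+r_j)·cross = 18.5·174.5000 = 3228.2500
edge 3: (7.5,37)→(7,14.5)  cross = 7.5·14.5 − 7·37 = -150.2500; (r_i+r_j)·cross = 14.5·-150.2500 = -2178.6250
Σcross = 185.7500 → A = |Σcross|/2 = 92.8750 mm²
Σ(r_i+r_j)·cross = 5100.6250 → first moment M = |Σ|/6 = 850.1042
R_c = M/A = 850.1042/92.8750 = 9.1532 mm
θ = 30° = 0.523599 rad
V = θ·R_c·A = 0.523599·9.1532·92.8750 = 445.114 mm³

Volume = 445.114 mm³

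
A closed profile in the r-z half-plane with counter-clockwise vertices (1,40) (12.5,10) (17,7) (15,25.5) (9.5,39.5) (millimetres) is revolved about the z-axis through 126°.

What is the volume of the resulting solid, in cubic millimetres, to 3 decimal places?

Volume = 4991.853 mm³

Profile (r,z), 5 vertices: (1,40) (12.5,10) (17,7) (15,25.5) (9.5,39.5)
edge 0: (1,40)→(12.5,10)  cross = 1·10 − 12.5·40 = -490.0000; (r_i+r_j)·cross = 13.5·-490.0000 = -6615.0000
edge 1: (12.5,10)→(17,7)  cross = 12.5·7 − 17·10 = -82.5000; (r_i+r_j)·cross = 29.5·-82.5000 = -2433.7500
edge 2: (17,7)→(15,25.5)  cross = 17·25.5 − 15·7 = 328.5000; (r_i+r_j)·cross = 32·328.5000 = 10512.0000
edge 3: (15,25.5)→(9.5,39.5)  cross = 15·39.5 − 9.5·25.5 = 350.2500; (r_i+r_j)·cross = 24.5·350.2500 = 8581.1250
edge 4: (9.5,39.5)→(1,40)  cross = 9.5·40 − 1·39.5 = 340.5000; (r_i+r_j)·cross = 10.5·340.5000 = 3575.2500
Σcross = 446.7500 → A = |Σcross|/2 = 223.3750 mm²
Σ(r_i+r_j)·cross = 13619.6250 → first moment M = |Σ|/6 = 2269.9375
R_c = M/A = 2269.9375/223.3750 = 10.1620 mm
θ = 126° = 2.199115 rad
V = θ·R_c·A = 2.199115·10.1620·223.3750 = 4991.853 mm³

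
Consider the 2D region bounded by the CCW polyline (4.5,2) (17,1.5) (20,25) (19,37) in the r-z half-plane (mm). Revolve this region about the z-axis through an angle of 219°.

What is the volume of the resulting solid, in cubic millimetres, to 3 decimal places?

Volume = 13597.331 mm³

Profile (r,z), 4 vertices: (4.5,2) (17,1.5) (20,25) (19,37)
edge 0: (4.5,2)→(17,1.5)  cross = 4.5·1.5 − 17·2 = -27.2500; (r_i+r_j)·cross = 21.5·-27.2500 = -585.8750
edge 1: (17,1.5)→(20,25)  cross = 17·25 − 20·1.5 = 395.0000; (r_i+r_j)·cross = 37·395.0000 = 14615.0000
edge 2: (20,25)→(19,37)  cross = 20·37 − 19·25 = 265.0000; (r_i+r_j)·cross = 39·265.0000 = 10335.0000
edge 3: (19,37)→(4.5,2)  cross = 19·2 − 4.5·37 = -128.5000; (r_i+r_j)·cross = 23.5·-128.5000 = -3019.7500
Σcross = 504.2500 → A = |Σcross|/2 = 252.1250 mm²
Σ(r_i+r_j)·cross = 21344.3750 → first moment M = |Σ|/6 = 3557.3958
R_c = M/A = 3557.3958/252.1250 = 14.1097 mm
θ = 219° = 3.822271 rad
V = θ·R_c·A = 3.822271·14.1097·252.1250 = 13597.331 mm³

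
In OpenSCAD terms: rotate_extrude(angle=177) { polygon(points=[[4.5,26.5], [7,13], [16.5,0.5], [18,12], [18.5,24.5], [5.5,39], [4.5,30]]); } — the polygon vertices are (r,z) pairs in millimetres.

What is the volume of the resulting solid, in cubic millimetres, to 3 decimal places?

Volume = 11291.275 mm³

Profile (r,z), 7 vertices: (4.5,26.5) (7,13) (16.5,0.5) (18,12) (18.5,24.5) (5.5,39) (4.5,30)
edge 0: (4.5,26.5)→(7,13)  cross = 4.5·13 − 7·26.5 = -127.0000; (r_i+r_j)·cross = 11.5·-127.0000 = -1460.5000
edge 1: (7,13)→(16.5,0.5)  cross = 7·0.5 − 16.5·13 = -211.0000; (r_i+r_j)·cross = 23.5·-211.0000 = -4958.5000
edge 2: (16.5,0.5)→(18,12)  cross = 16.5·12 − 18·0.5 = 189.0000; (r_i+r_j)·cross = 34.5·189.0000 = 6520.5000
edge 3: (18,12)→(18.5,24.5)  cross = 18·24.5 − 18.5·12 = 219.0000; (r_i+r_j)·cross = 36.5·219.0000 = 7993.5000
edge 4: (18.5,24.5)→(5.5,39)  cross = 18.5·39 − 5.5·24.5 = 586.7500; (r_i+r_j)·cross = 24·586.7500 = 14082.0000
edge 5: (5.5,39)→(4.5,30)  cross = 5.5·30 − 4.5·39 = -10.5000; (r_i+r_j)·cross = 10·-10.5000 = -105.0000
edge 6: (4.5,30)→(4.5,26.5)  cross = 4.5·26.5 − 4.5·30 = -15.7500; (r_i+r_j)·cross = 9·-15.7500 = -141.7500
Σcross = 630.5000 → A = |Σcross|/2 = 315.2500 mm²
Σ(r_i+r_j)·cross = 21930.2500 → first moment M = |Σ|/6 = 3655.0417
R_c = M/A = 3655.0417/315.2500 = 11.5941 mm
θ = 177° = 3.089233 rad
V = θ·R_c·A = 3.089233·11.5941·315.2500 = 11291.275 mm³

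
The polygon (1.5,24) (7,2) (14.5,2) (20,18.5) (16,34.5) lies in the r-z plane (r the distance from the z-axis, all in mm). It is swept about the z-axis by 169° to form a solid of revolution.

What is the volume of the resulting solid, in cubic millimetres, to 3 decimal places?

Volume = 12854.385 mm³

Profile (r,z), 5 vertices: (1.5,24) (7,2) (14.5,2) (20,18.5) (16,34.5)
edge 0: (1.5,24)→(7,2)  cross = 1.5·2 − 7·24 = -165.0000; (r_i+r_j)·cross = 8.5·-165.0000 = -1402.5000
edge 1: (7,2)→(14.5,2)  cross = 7·2 − 14.5·2 = -15.0000; (r_i+r_j)·cross = 21.5·-15.0000 = -322.5000
edge 2: (14.5,2)→(20,18.5)  cross = 14.5·18.5 − 20·2 = 228.2500; (r_i+r_j)·cross = 34.5·228.2500 = 7874.6250
edge 3: (20,18.5)→(16,34.5)  cross = 20·34.5 − 16·18.5 = 394.0000; (r_i+r_j)·cross = 36·394.0000 = 14184.0000
edge 4: (16,34.5)→(1.5,24)  cross = 16·24 − 1.5·34.5 = 332.2500; (r_i+r_j)·cross = 17.5·332.2500 = 5814.3750
Σcross = 774.5000 → A = |Σcross|/2 = 387.2500 mm²
Σ(r_i+r_j)·cross = 26148.0000 → first moment M = |Σ|/6 = 4358.0000
R_c = M/A = 4358.0000/387.2500 = 11.2537 mm
θ = 169° = 2.949606 rad
V = θ·R_c·A = 2.949606·11.2537·387.2500 = 12854.385 mm³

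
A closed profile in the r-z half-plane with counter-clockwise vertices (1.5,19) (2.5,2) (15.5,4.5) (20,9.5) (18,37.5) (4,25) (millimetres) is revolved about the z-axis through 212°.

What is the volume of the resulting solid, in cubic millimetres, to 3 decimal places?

Volume = 18693.281 mm³

Profile (r,z), 6 vertices: (1.5,19) (2.5,2) (15.5,4.5) (20,9.5) (18,37.5) (4,25)
edge 0: (1.5,19)→(2.5,2)  cross = 1.5·2 − 2.5·19 = -44.5000; (r_i+r_j)·cross = 4·-44.5000 = -178.0000
edge 1: (2.5,2)→(15.5,4.5)  cross = 2.5·4.5 − 15.5·2 = -19.7500; (r_i+r_j)·cross = 18·-19.7500 = -355.5000
edge 2: (15.5,4.5)→(20,9.5)  cross = 15.5·9.5 − 20·4.5 = 57.2500; (r_i+r_j)·cross = 35.5·57.2500 = 2032.3750
edge 3: (20,9.5)→(18,37.5)  cross = 20·37.5 − 18·9.5 = 579.0000; (r_i+r_j)·cross = 38·579.0000 = 22002.0000
edge 4: (18,37.5)→(4,25)  cross = 18·25 − 4·37.5 = 300.0000; (r_i+r_j)·cross = 22·300.0000 = 6600.0000
edge 5: (4,25)→(1.5,19)  cross = 4·19 − 1.5·25 = 38.5000; (r_i+r_j)·cross = 5.5·38.5000 = 211.7500
Σcross = 910.5000 → A = |Σcross|/2 = 455.2500 mm²
Σ(r_i+r_j)·cross = 30312.6250 → first moment M = |Σ|/6 = 5052.1042
R_c = M/A = 5052.1042/455.2500 = 11.0974 mm
θ = 212° = 3.700098 rad
V = θ·R_c·A = 3.700098·11.0974·455.2500 = 18693.281 mm³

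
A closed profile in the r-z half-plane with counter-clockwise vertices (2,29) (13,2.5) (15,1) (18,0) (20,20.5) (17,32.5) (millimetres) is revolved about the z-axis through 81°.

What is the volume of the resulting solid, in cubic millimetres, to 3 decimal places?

Volume = 6232.017 mm³

Profile (r,z), 6 vertices: (2,29) (13,2.5) (15,1) (18,0) (20,20.5) (17,32.5)
edge 0: (2,29)→(13,2.5)  cross = 2·2.5 − 13·29 = -372.0000; (r_i+r_j)·cross = 15·-372.0000 = -5580.0000
edge 1: (13,2.5)→(15,1)  cross = 13·1 − 15·2.5 = -24.5000; (r_i+r_j)·cross = 28·-24.5000 = -686.0000
edge 2: (15,1)→(18,0)  cross = 15·0 − 18·1 = -18.0000; (r_i+r_j)·cross = 33·-18.0000 = -594.0000
edge 3: (18,0)→(20,20.5)  cross = 18·20.5 − 20·0 = 369.0000; (r_i+r_j)·cross = 38·369.0000 = 14022.0000
edge 4: (20,20.5)→(17,32.5)  cross = 20·32.5 − 17·20.5 = 301.5000; (r_i+r_j)·cross = 37·301.5000 = 11155.5000
edge 5: (17,32.5)→(2,29)  cross = 17·29 − 2·32.5 = 428.0000; (r_i+r_j)·cross = 19·428.0000 = 8132.0000
Σcross = 684.0000 → A = |Σcross|/2 = 342.0000 mm²
Σ(r_i+r_j)·cross = 26449.5000 → first moment M = |Σ|/6 = 4408.2500
R_c = M/A = 4408.2500/342.0000 = 12.8896 mm
θ = 81° = 1.413717 rad
V = θ·R_c·A = 1.413717·12.8896·342.0000 = 6232.017 mm³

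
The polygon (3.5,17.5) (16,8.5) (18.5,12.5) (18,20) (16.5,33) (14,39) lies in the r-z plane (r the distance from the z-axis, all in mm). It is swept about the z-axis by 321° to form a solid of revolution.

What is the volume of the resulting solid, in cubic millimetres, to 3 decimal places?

Profile (r,z), 6 vertices: (3.5,17.5) (16,8.5) (18.5,12.5) (18,20) (16.5,33) (14,39)
edge 0: (3.5,17.5)→(16,8.5)  cross = 3.5·8.5 − 16·17.5 = -250.2500; (r_i+r_j)·cross = 19.5·-250.2500 = -4879.8750
edge 1: (16,8.5)→(18.5,12.5)  cross = 16·12.5 − 18.5·8.5 = 42.7500; (r_i+r_j)·cross = 34.5·42.7500 = 1474.8750
edge 2: (18.5,12.5)→(18,20)  cross = 18.5·20 − 18·12.5 = 145.0000; (r_i+r_j)·cross = 36.5·145.0000 = 5292.5000
edge 3: (18,20)→(16.5,33)  cross = 18·33 − 16.5·20 = 264.0000; (r_i+r_j)·cross = 34.5·264.0000 = 9108.0000
edge 4: (16.5,33)→(14,39)  cross = 16.5·39 − 14·33 = 181.5000; (r_i+r_j)·cross = 30.5·181.5000 = 5535.7500
edge 5: (14,39)→(3.5,17.5)  cross = 14·17.5 − 3.5·39 = 108.5000; (r_i+r_j)·cross = 17.5·108.5000 = 1898.7500
Σcross = 491.5000 → A = |Σcross|/2 = 245.7500 mm²
Σ(r_i+r_j)·cross = 18430.0000 → first moment M = |Σ|/6 = 3071.6667
R_c = M/A = 3071.6667/245.7500 = 12.4992 mm
θ = 321° = 5.602507 rad
V = θ·R_c·A = 5.602507·12.4992·245.7500 = 17209.034 mm³

Volume = 17209.034 mm³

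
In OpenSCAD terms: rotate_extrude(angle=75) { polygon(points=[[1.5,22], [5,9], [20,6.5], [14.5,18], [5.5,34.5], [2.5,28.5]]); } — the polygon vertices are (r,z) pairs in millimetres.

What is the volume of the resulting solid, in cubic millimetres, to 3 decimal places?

Profile (r,z), 6 vertices: (1.5,22) (5,9) (20,6.5) (14.5,18) (5.5,34.5) (2.5,28.5)
edge 0: (1.5,22)→(5,9)  cross = 1.5·9 − 5·22 = -96.5000; (r_i+r_j)·cross = 6.5·-96.5000 = -627.2500
edge 1: (5,9)→(20,6.5)  cross = 5·6.5 − 20·9 = -147.5000; (r_i+r_j)·cross = 25·-147.5000 = -3687.5000
edge 2: (20,6.5)→(14.5,18)  cross = 20·18 − 14.5·6.5 = 265.7500; (r_i+r_j)·cross = 34.5·265.7500 = 9168.3750
edge 3: (14.5,18)→(5.5,34.5)  cross = 14.5·34.5 − 5.5·18 = 401.2500; (r_i+r_j)·cross = 20·401.2500 = 8025.0000
edge 4: (5.5,34.5)→(2.5,28.5)  cross = 5.5·28.5 − 2.5·34.5 = 70.5000; (r_i+r_j)·cross = 8·70.5000 = 564.0000
edge 5: (2.5,28.5)→(1.5,22)  cross = 2.5·22 − 1.5·28.5 = 12.2500; (r_i+r_j)·cross = 4·12.2500 = 49.0000
Σcross = 505.7500 → A = |Σcross|/2 = 252.8750 mm²
Σ(r_i+r_j)·cross = 13491.6250 → first moment M = |Σ|/6 = 2248.6042
R_c = M/A = 2248.6042/252.8750 = 8.8922 mm
θ = 75° = 1.308997 rad
V = θ·R_c·A = 1.308997·8.8922·252.8750 = 2943.416 mm³

Volume = 2943.416 mm³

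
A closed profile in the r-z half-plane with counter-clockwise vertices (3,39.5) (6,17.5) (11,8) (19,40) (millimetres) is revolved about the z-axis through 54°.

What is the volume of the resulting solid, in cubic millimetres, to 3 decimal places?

Profile (r,z), 4 vertices: (3,39.5) (6,17.5) (11,8) (19,40)
edge 0: (3,39.5)→(6,17.5)  cross = 3·17.5 − 6·39.5 = -184.5000; (r_i+r_j)·cross = 9·-184.5000 = -1660.5000
edge 1: (6,17.5)→(11,8)  cross = 6·8 − 11·17.5 = -144.5000; (r_i+r_j)·cross = 17·-144.5000 = -2456.5000
edge 2: (11,8)→(19,40)  cross = 11·40 − 19·8 = 288.0000; (r_i+r_j)·cross = 30·288.0000 = 8640.0000
edge 3: (19,40)→(3,39.5)  cross = 19·39.5 − 3·40 = 630.5000; (r_i+r_j)·cross = 22·630.5000 = 13871.0000
Σcross = 589.5000 → A = |Σcross|/2 = 294.7500 mm²
Σ(r_i+r_j)·cross = 18394.0000 → first moment M = |Σ|/6 = 3065.6667
R_c = M/A = 3065.6667/294.7500 = 10.4009 mm
θ = 54° = 0.942478 rad
V = θ·R_c·A = 0.942478·10.4009·294.7500 = 2889.323 mm³

Volume = 2889.323 mm³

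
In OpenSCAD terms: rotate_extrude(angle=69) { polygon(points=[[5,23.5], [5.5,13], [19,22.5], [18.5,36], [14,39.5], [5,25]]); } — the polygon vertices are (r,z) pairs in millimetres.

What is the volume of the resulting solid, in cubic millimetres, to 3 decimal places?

Volume = 3319.440 mm³

Profile (r,z), 6 vertices: (5,23.5) (5.5,13) (19,22.5) (18.5,36) (14,39.5) (5,25)
edge 0: (5,23.5)→(5.5,13)  cross = 5·13 − 5.5·23.5 = -64.2500; (r_i+r_j)·cross = 10.5·-64.2500 = -674.6250
edge 1: (5.5,13)→(19,22.5)  cross = 5.5·22.5 − 19·13 = -123.2500; (r_i+r_j)·cross = 24.5·-123.2500 = -3019.6250
edge 2: (19,22.5)→(18.5,36)  cross = 19·36 − 18.5·22.5 = 267.7500; (r_i+r_j)·cross = 37.5·267.7500 = 10040.6250
edge 3: (18.5,36)→(14,39.5)  cross = 18.5·39.5 − 14·36 = 226.7500; (r_i+r_j)·cross = 32.5·226.7500 = 7369.3750
edge 4: (14,39.5)→(5,25)  cross = 14·25 − 5·39.5 = 152.5000; (r_i+r_j)·cross = 19·152.5000 = 2897.5000
edge 5: (5,25)→(5,23.5)  cross = 5·23.5 − 5·25 = -7.5000; (r_i+r_j)·cross = 10·-7.5000 = -75.0000
Σcross = 452.0000 → A = |Σcross|/2 = 226.0000 mm²
Σ(r_i+r_j)·cross = 16538.2500 → first moment M = |Σ|/6 = 2756.3750
R_c = M/A = 2756.3750/226.0000 = 12.1963 mm
θ = 69° = 1.204277 rad
V = θ·R_c·A = 1.204277·12.1963·226.0000 = 3319.440 mm³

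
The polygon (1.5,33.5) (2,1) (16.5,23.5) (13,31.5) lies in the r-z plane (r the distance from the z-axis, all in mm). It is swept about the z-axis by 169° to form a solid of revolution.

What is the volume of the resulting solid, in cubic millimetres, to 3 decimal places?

Volume = 6039.319 mm³

Profile (r,z), 4 vertices: (1.5,33.5) (2,1) (16.5,23.5) (13,31.5)
edge 0: (1.5,33.5)→(2,1)  cross = 1.5·1 − 2·33.5 = -65.5000; (r_i+r_j)·cross = 3.5·-65.5000 = -229.2500
edge 1: (2,1)→(16.5,23.5)  cross = 2·23.5 − 16.5·1 = 30.5000; (r_i+r_j)·cross = 18.5·30.5000 = 564.2500
edge 2: (16.5,23.5)→(13,31.5)  cross = 16.5·31.5 − 13·23.5 = 214.2500; (r_i+r_j)·cross = 29.5·214.2500 = 6320.3750
edge 3: (13,31.5)→(1.5,33.5)  cross = 13·33.5 − 1.5·31.5 = 388.2500; (r_i+r_j)·cross = 14.5·388.2500 = 5629.6250
Σcross = 567.5000 → A = |Σcross|/2 = 283.7500 mm²
Σ(r_i+r_j)·cross = 12285.0000 → first moment M = |Σ|/6 = 2047.5000
R_c = M/A = 2047.5000/283.7500 = 7.2159 mm
θ = 169° = 2.949606 rad
V = θ·R_c·A = 2.949606·7.2159·283.7500 = 6039.319 mm³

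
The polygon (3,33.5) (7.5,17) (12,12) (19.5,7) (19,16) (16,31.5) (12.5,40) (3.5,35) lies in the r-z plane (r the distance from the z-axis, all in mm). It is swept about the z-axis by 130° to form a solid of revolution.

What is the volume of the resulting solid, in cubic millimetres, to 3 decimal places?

Profile (r,z), 8 vertices: (3,33.5) (7.5,17) (12,12) (19.5,7) (19,16) (16,31.5) (12.5,40) (3.5,35)
edge 0: (3,33.5)→(7.5,17)  cross = 3·17 − 7.5·33.5 = -200.2500; (r_i+r_j)·cross = 10.5·-200.2500 = -2102.6250
edge 1: (7.5,17)→(12,12)  cross = 7.5·12 − 12·17 = -114.0000; (r_i+r_j)·cross = 19.5·-114.0000 = -2223.0000
edge 2: (12,12)→(19.5,7)  cross = 12·7 − 19.5·12 = -150.0000; (r_i+r_j)·cross = 31.5·-150.0000 = -4725.0000
edge 3: (19.5,7)→(19,16)  cross = 19.5·16 − 19·7 = 179.0000; (r_i+r_j)·cross = 38.5·179.0000 = 6891.5000
edge 4: (19,16)→(16,31.5)  cross = 19·31.5 − 16·16 = 342.5000; (r_i+r_j)·cross = 35·342.5000 = 11987.5000
edge 5: (16,31.5)→(12.5,40)  cross = 16·40 − 12.5·31.5 = 246.2500; (r_i+r_j)·cross = 28.5·246.2500 = 7018.1250
edge 6: (12.5,40)→(3.5,35)  cross = 12.5·35 − 3.5·40 = 297.5000; (r_i+r_j)·cross = 16·297.5000 = 4760.0000
edge 7: (3.5,35)→(3,33.5)  cross = 3.5·33.5 − 3·35 = 12.2500; (r_i+r_j)·cross = 6.5·12.2500 = 79.6250
Σcross = 613.2500 → A = |Σcross|/2 = 306.6250 mm²
Σ(r_i+r_j)·cross = 21686.1250 → first moment M = |Σ|/6 = 3614.3542
R_c = M/A = 3614.3542/306.6250 = 11.7875 mm
θ = 130° = 2.268928 rad
V = θ·R_c·A = 2.268928·11.7875·306.6250 = 8200.709 mm³

Volume = 8200.709 mm³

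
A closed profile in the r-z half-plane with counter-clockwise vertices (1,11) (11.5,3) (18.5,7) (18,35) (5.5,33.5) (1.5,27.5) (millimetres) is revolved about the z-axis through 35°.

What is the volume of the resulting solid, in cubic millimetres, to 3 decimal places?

Volume = 2908.457 mm³

Profile (r,z), 6 vertices: (1,11) (11.5,3) (18.5,7) (18,35) (5.5,33.5) (1.5,27.5)
edge 0: (1,11)→(11.5,3)  cross = 1·3 − 11.5·11 = -123.5000; (r_i+r_j)·cross = 12.5·-123.5000 = -1543.7500
edge 1: (11.5,3)→(18.5,7)  cross = 11.5·7 − 18.5·3 = 25.0000; (r_i+r_j)·cross = 30·25.0000 = 750.0000
edge 2: (18.5,7)→(18,35)  cross = 18.5·35 − 18·7 = 521.5000; (r_i+r_j)·cross = 36.5·521.5000 = 19034.7500
edge 3: (18,35)→(5.5,33.5)  cross = 18·33.5 − 5.5·35 = 410.5000; (r_i+r_j)·cross = 23.5·410.5000 = 9646.7500
edge 4: (5.5,33.5)→(1.5,27.5)  cross = 5.5·27.5 − 1.5·33.5 = 101.0000; (r_i+r_j)·cross = 7·101.0000 = 707.0000
edge 5: (1.5,27.5)→(1,11)  cross = 1.5·11 − 1·27.5 = -11.0000; (r_i+r_j)·cross = 2.5·-11.0000 = -27.5000
Σcross = 923.5000 → A = |Σcross|/2 = 461.7500 mm²
Σ(r_i+r_j)·cross = 28567.2500 → first moment M = |Σ|/6 = 4761.2083
R_c = M/A = 4761.2083/461.7500 = 10.3112 mm
θ = 35° = 0.610865 rad
V = θ·R_c·A = 0.610865·10.3112·461.7500 = 2908.457 mm³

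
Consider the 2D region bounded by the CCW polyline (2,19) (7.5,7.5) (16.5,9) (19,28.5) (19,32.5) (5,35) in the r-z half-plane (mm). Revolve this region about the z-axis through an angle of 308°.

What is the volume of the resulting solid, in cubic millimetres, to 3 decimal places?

Volume = 20772.381 mm³

Profile (r,z), 6 vertices: (2,19) (7.5,7.5) (16.5,9) (19,28.5) (19,32.5) (5,35)
edge 0: (2,19)→(7.5,7.5)  cross = 2·7.5 − 7.5·19 = -127.5000; (r_i+r_j)·cross = 9.5·-127.5000 = -1211.2500
edge 1: (7.5,7.5)→(16.5,9)  cross = 7.5·9 − 16.5·7.5 = -56.2500; (r_i+r_j)·cross = 24·-56.2500 = -1350.0000
edge 2: (16.5,9)→(19,28.5)  cross = 16.5·28.5 − 19·9 = 299.2500; (r_i+r_j)·cross = 35.5·299.2500 = 10623.3750
edge 3: (19,28.5)→(19,32.5)  cross = 19·32.5 − 19·28.5 = 76.0000; (r_i+r_j)·cross = 38·76.0000 = 2888.0000
edge 4: (19,32.5)→(5,35)  cross = 19·35 − 5·32.5 = 502.5000; (r_i+r_j)·cross = 24·502.5000 = 12060.0000
edge 5: (5,35)→(2,19)  cross = 5·19 − 2·35 = 25.0000; (r_i+r_j)·cross = 7·25.0000 = 175.0000
Σcross = 719.0000 → A = |Σcross|/2 = 359.5000 mm²
Σ(r_i+r_j)·cross = 23185.1250 → first moment M = |Σ|/6 = 3864.1875
R_c = M/A = 3864.1875/359.5000 = 10.7488 mm
θ = 308° = 5.375614 rad
V = θ·R_c·A = 5.375614·10.7488·359.5000 = 20772.381 mm³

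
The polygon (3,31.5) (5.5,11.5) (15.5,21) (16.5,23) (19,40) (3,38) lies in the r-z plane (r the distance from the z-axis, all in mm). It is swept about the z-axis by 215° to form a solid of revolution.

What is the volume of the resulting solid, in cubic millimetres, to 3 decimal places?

Volume = 11799.213 mm³

Profile (r,z), 6 vertices: (3,31.5) (5.5,11.5) (15.5,21) (16.5,23) (19,40) (3,38)
edge 0: (3,31.5)→(5.5,11.5)  cross = 3·11.5 − 5.5·31.5 = -138.7500; (r_i+r_j)·cross = 8.5·-138.7500 = -1179.3750
edge 1: (5.5,11.5)→(15.5,21)  cross = 5.5·21 − 15.5·11.5 = -62.7500; (r_i+r_j)·cross = 21·-62.7500 = -1317.7500
edge 2: (15.5,21)→(16.5,23)  cross = 15.5·23 − 16.5·21 = 10.0000; (r_i+r_j)·cross = 32·10.0000 = 320.0000
edge 3: (16.5,23)→(19,40)  cross = 16.5·40 − 19·23 = 223.0000; (r_i+r_j)·cross = 35.5·223.0000 = 7916.5000
edge 4: (19,40)→(3,38)  cross = 19·38 − 3·40 = 602.0000; (r_i+r_j)·cross = 22·602.0000 = 13244.0000
edge 5: (3,38)→(3,31.5)  cross = 3·31.5 − 3·38 = -19.5000; (r_i+r_j)·cross = 6·-19.5000 = -117.0000
Σcross = 614.0000 → A = |Σcross|/2 = 307.0000 mm²
Σ(r_i+r_j)·cross = 18866.3750 → first moment M = |Σ|/6 = 3144.3958
R_c = M/A = 3144.3958/307.0000 = 10.2423 mm
θ = 215° = 3.752458 rad
V = θ·R_c·A = 3.752458·10.2423·307.0000 = 11799.213 mm³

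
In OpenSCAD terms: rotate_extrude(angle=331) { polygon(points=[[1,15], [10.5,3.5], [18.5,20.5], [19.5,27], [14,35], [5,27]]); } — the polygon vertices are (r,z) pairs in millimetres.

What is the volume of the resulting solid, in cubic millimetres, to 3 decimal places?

Volume = 19959.432 mm³

Profile (r,z), 6 vertices: (1,15) (10.5,3.5) (18.5,20.5) (19.5,27) (14,35) (5,27)
edge 0: (1,15)→(10.5,3.5)  cross = 1·3.5 − 10.5·15 = -154.0000; (r_i+r_j)·cross = 11.5·-154.0000 = -1771.0000
edge 1: (10.5,3.5)→(18.5,20.5)  cross = 10.5·20.5 − 18.5·3.5 = 150.5000; (r_i+r_j)·cross = 29·150.5000 = 4364.5000
edge 2: (18.5,20.5)→(19.5,27)  cross = 18.5·27 − 19.5·20.5 = 99.7500; (r_i+r_j)·cross = 38·99.7500 = 3790.5000
edge 3: (19.5,27)→(14,35)  cross = 19.5·35 − 14·27 = 304.5000; (r_i+r_j)·cross = 33.5·304.5000 = 10200.7500
edge 4: (14,35)→(5,27)  cross = 14·27 − 5·35 = 203.0000; (r_i+r_j)·cross = 19·203.0000 = 3857.0000
edge 5: (5,27)→(1,15)  cross = 5·15 − 1·27 = 48.0000; (r_i+r_j)·cross = 6·48.0000 = 288.0000
Σcross = 651.7500 → A = |Σcross|/2 = 325.8750 mm²
Σ(r_i+r_j)·cross = 20729.7500 → first moment M = |Σ|/6 = 3454.9583
R_c = M/A = 3454.9583/325.8750 = 10.6021 mm
θ = 331° = 5.777040 rad
V = θ·R_c·A = 5.777040·10.6021·325.8750 = 19959.432 mm³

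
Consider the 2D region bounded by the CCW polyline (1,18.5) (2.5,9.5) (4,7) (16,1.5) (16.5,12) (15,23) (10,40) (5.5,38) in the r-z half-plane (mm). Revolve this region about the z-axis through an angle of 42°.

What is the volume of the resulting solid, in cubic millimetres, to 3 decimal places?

Volume = 2624.567 mm³

Profile (r,z), 8 vertices: (1,18.5) (2.5,9.5) (4,7) (16,1.5) (16.5,12) (15,23) (10,40) (5.5,38)
edge 0: (1,18.5)→(2.5,9.5)  cross = 1·9.5 − 2.5·18.5 = -36.7500; (r_i+r_j)·cross = 3.5·-36.7500 = -128.6250
edge 1: (2.5,9.5)→(4,7)  cross = 2.5·7 − 4·9.5 = -20.5000; (r_i+r_j)·cross = 6.5·-20.5000 = -133.2500
edge 2: (4,7)→(16,1.5)  cross = 4·1.5 − 16·7 = -106.0000; (r_i+r_j)·cross = 20·-106.0000 = -2120.0000
edge 3: (16,1.5)→(16.5,12)  cross = 16·12 − 16.5·1.5 = 167.2500; (r_i+r_j)·cross = 32.5·167.2500 = 5435.6250
edge 4: (16.5,12)→(15,23)  cross = 16.5·23 − 15·12 = 199.5000; (r_i+r_j)·cross = 31.5·199.5000 = 6284.2500
edge 5: (15,23)→(10,40)  cross = 15·40 − 10·23 = 370.0000; (r_i+r_j)·cross = 25·370.0000 = 9250.0000
edge 6: (10,40)→(5.5,38)  cross = 10·38 − 5.5·40 = 160.0000; (r_i+r_j)·cross = 15.5·160.0000 = 2480.0000
edge 7: (5.5,38)→(1,18.5)  cross = 5.5·18.5 − 1·38 = 63.7500; (r_i+r_j)·cross = 6.5·63.7500 = 414.3750
Σcross = 797.2500 → A = |Σcross|/2 = 398.6250 mm²
Σ(r_i+r_j)·cross = 21482.3750 → first moment M = |Σ|/6 = 3580.3958
R_c = M/A = 3580.3958/398.6250 = 8.9819 mm
θ = 42° = 0.733038 rad
V = θ·R_c·A = 0.733038·8.9819·398.6250 = 2624.567 mm³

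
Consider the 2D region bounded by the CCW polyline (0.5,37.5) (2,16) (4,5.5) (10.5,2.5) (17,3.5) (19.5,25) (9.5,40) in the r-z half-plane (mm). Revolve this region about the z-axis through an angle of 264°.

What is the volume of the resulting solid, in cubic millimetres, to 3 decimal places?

Profile (r,z), 7 vertices: (0.5,37.5) (2,16) (4,5.5) (10.5,2.5) (17,3.5) (19.5,25) (9.5,40)
edge 0: (0.5,37.5)→(2,16)  cross = 0.5·16 − 2·37.5 = -67.0000; (r_i+r_j)·cross = 2.5·-67.0000 = -167.5000
edge 1: (2,16)→(4,5.5)  cross = 2·5.5 − 4·16 = -53.0000; (r_i+r_j)·cross = 6·-53.0000 = -318.0000
edge 2: (4,5.5)→(10.5,2.5)  cross = 4·2.5 − 10.5·5.5 = -47.7500; (r_i+r_j)·cross = 14.5·-47.7500 = -692.3750
edge 3: (10.5,2.5)→(17,3.5)  cross = 10.5·3.5 − 17·2.5 = -5.7500; (r_i+r_j)·cross = 27.5·-5.7500 = -158.1250
edge 4: (17,3.5)→(19.5,25)  cross = 17·25 − 19.5·3.5 = 356.7500; (r_i+r_j)·cross = 36.5·356.7500 = 13021.3750
edge 5: (19.5,25)→(9.5,40)  cross = 19.5·40 − 9.5·25 = 542.5000; (r_i+r_j)·cross = 29·542.5000 = 15732.5000
edge 6: (9.5,40)→(0.5,37.5)  cross = 9.5·37.5 − 0.5·40 = 336.2500; (r_i+r_j)·cross = 10·336.2500 = 3362.5000
Σcross = 1062.0000 → A = |Σcross|/2 = 531.0000 mm²
Σ(r_i+r_j)·cross = 30780.3750 → first moment M = |Σ|/6 = 5130.0625
R_c = M/A = 5130.0625/531.0000 = 9.6611 mm
θ = 264° = 4.607669 rad
V = θ·R_c·A = 4.607669·9.6611·531.0000 = 23637.631 mm³

Volume = 23637.631 mm³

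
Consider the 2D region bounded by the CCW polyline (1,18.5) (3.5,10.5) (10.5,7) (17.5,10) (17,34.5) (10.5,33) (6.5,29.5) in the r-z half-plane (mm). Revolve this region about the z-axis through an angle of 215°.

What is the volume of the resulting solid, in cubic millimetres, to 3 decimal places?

Profile (r,z), 7 vertices: (1,18.5) (3.5,10.5) (10.5,7) (17.5,10) (17,34.5) (10.5,33) (6.5,29.5)
edge 0: (1,18.5)→(3.5,10.5)  cross = 1·10.5 − 3.5·18.5 = -54.2500; (r_i+r_j)·cross = 4.5·-54.2500 = -244.1250
edge 1: (3.5,10.5)→(10.5,7)  cross = 3.5·7 − 10.5·10.5 = -85.7500; (r_i+r_j)·cross = 14·-85.7500 = -1200.5000
edge 2: (10.5,7)→(17.5,10)  cross = 10.5·10 − 17.5·7 = -17.5000; (r_i+r_j)·cross = 28·-17.5000 = -490.0000
edge 3: (17.5,10)→(17,34.5)  cross = 17.5·34.5 − 17·10 = 433.7500; (r_i+r_j)·cross = 34.5·433.7500 = 14964.3750
edge 4: (17,34.5)→(10.5,33)  cross = 17·33 − 10.5·34.5 = 198.7500; (r_i+r_j)·cross = 27.5·198.7500 = 5465.6250
edge 5: (10.5,33)→(6.5,29.5)  cross = 10.5·29.5 − 6.5·33 = 95.2500; (r_i+r_j)·cross = 17·95.2500 = 1619.2500
edge 6: (6.5,29.5)→(1,18.5)  cross = 6.5·18.5 − 1·29.5 = 90.7500; (r_i+r_j)·cross = 7.5·90.7500 = 680.6250
Σcross = 661.0000 → A = |Σcross|/2 = 330.5000 mm²
Σ(r_i+r_j)·cross = 20795.2500 → first moment M = |Σ|/6 = 3465.8750
R_c = M/A = 3465.8750/330.5000 = 10.4868 mm
θ = 215° = 3.752458 rad
V = θ·R_c·A = 3.752458·10.4868·330.5000 = 13005.550 mm³

Volume = 13005.550 mm³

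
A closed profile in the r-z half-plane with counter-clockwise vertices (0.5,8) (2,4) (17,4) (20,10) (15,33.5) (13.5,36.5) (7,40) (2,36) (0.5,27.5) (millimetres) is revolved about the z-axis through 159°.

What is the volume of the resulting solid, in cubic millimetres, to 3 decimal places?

Profile (r,z), 9 vertices: (0.5,8) (2,4) (17,4) (20,10) (15,33.5) (13.5,36.5) (7,40) (2,36) (0.5,27.5)
edge 0: (0.5,8)→(2,4)  cross = 0.5·4 − 2·8 = -14.0000; (r_i+r_j)·cross = 2.5·-14.0000 = -35.0000
edge 1: (2,4)→(17,4)  cross = 2·4 − 17·4 = -60.0000; (r_i+r_j)·cross = 19·-60.0000 = -1140.0000
edge 2: (17,4)→(20,10)  cross = 17·10 − 20·4 = 90.0000; (r_i+r_j)·cross = 37·90.0000 = 3330.0000
edge 3: (20,10)→(15,33.5)  cross = 20·33.5 − 15·10 = 520.0000; (r_i+r_j)·cross = 35·520.0000 = 18200.0000
edge 4: (15,33.5)→(13.5,36.5)  cross = 15·36.5 − 13.5·33.5 = 95.2500; (r_i+r_j)·cross = 28.5·95.2500 = 2714.6250
edge 5: (13.5,36.5)→(7,40)  cross = 13.5·40 − 7·36.5 = 284.5000; (r_i+r_j)·cross = 20.5·284.5000 = 5832.2500
edge 6: (7,40)→(2,36)  cross = 7·36 − 2·40 = 172.0000; (r_i+r_j)·cross = 9·172.0000 = 1548.0000
edge 7: (2,36)→(0.5,27.5)  cross = 2·27.5 − 0.5·36 = 37.0000; (r_i+r_j)·cross = 2.5·37.0000 = 92.5000
edge 8: (0.5,27.5)→(0.5,8)  cross = 0.5·8 − 0.5·27.5 = -9.7500; (r_i+r_j)·cross = 1·-9.7500 = -9.7500
Σcross = 1115.0000 → A = |Σcross|/2 = 557.5000 mm²
Σ(r_i+r_j)·cross = 30532.6250 → first moment M = |Σ|/6 = 5088.7708
R_c = M/A = 5088.7708/557.5000 = 9.1278 mm
θ = 159° = 2.775074 rad
V = θ·R_c·A = 2.775074·9.1278·557.5000 = 14121.713 mm³

Volume = 14121.713 mm³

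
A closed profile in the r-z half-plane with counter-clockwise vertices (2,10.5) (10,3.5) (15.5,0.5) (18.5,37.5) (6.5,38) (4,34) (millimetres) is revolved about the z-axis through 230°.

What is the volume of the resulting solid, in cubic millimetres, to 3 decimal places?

Volume = 19446.317 mm³

Profile (r,z), 6 vertices: (2,10.5) (10,3.5) (15.5,0.5) (18.5,37.5) (6.5,38) (4,34)
edge 0: (2,10.5)→(10,3.5)  cross = 2·3.5 − 10·10.5 = -98.0000; (r_i+r_j)·cross = 12·-98.0000 = -1176.0000
edge 1: (10,3.5)→(15.5,0.5)  cross = 10·0.5 − 15.5·3.5 = -49.2500; (r_i+r_j)·cross = 25.5·-49.2500 = -1255.8750
edge 2: (15.5,0.5)→(18.5,37.5)  cross = 15.5·37.5 − 18.5·0.5 = 572.0000; (r_i+r_j)·cross = 34·572.0000 = 19448.0000
edge 3: (18.5,37.5)→(6.5,38)  cross = 18.5·38 − 6.5·37.5 = 459.2500; (r_i+r_j)·cross = 25·459.2500 = 11481.2500
edge 4: (6.5,38)→(4,34)  cross = 6.5·34 − 4·38 = 69.0000; (r_i+r_j)·cross = 10.5·69.0000 = 724.5000
edge 5: (4,34)→(2,10.5)  cross = 4·10.5 − 2·34 = -26.0000; (r_i+r_j)·cross = 6·-26.0000 = -156.0000
Σcross = 927.0000 → A = |Σcross|/2 = 463.5000 mm²
Σ(r_i+r_j)·cross = 29065.8750 → first moment M = |Σ|/6 = 4844.3125
R_c = M/A = 4844.3125/463.5000 = 10.4516 mm
θ = 230° = 4.014257 rad
V = θ·R_c·A = 4.014257·10.4516·463.5000 = 19446.317 mm³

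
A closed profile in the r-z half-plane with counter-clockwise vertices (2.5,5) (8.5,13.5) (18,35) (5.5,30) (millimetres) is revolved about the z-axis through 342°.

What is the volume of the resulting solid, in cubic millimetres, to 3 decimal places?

Profile (r,z), 4 vertices: (2.5,5) (8.5,13.5) (18,35) (5.5,30)
edge 0: (2.5,5)→(8.5,13.5)  cross = 2.5·13.5 − 8.5·5 = -8.7500; (r_i+r_j)·cross = 11·-8.7500 = -96.2500
edge 1: (8.5,13.5)→(18,35)  cross = 8.5·35 − 18·13.5 = 54.5000; (r_i+r_j)·cross = 26.5·54.5000 = 1444.2500
edge 2: (18,35)→(5.5,30)  cross = 18·30 − 5.5·35 = 347.5000; (r_i+r_j)·cross = 23.5·347.5000 = 8166.2500
edge 3: (5.5,30)→(2.5,5)  cross = 5.5·5 − 2.5·30 = -47.5000; (r_i+r_j)·cross = 8·-47.5000 = -380.0000
Σcross = 345.7500 → A = |Σcross|/2 = 172.8750 mm²
Σ(r_i+r_j)·cross = 9134.2500 → first moment M = |Σ|/6 = 1522.3750
R_c = M/A = 1522.3750/172.8750 = 8.8062 mm
θ = 342° = 5.969026 rad
V = θ·R_c·A = 5.969026·8.8062·172.8750 = 9087.096 mm³

Volume = 9087.096 mm³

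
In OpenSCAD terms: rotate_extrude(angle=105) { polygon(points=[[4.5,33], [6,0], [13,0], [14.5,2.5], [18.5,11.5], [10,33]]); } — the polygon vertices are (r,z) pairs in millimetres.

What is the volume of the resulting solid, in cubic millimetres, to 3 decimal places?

Profile (r,z), 6 vertices: (4.5,33) (6,0) (13,0) (14.5,2.5) (18.5,11.5) (10,33)
edge 0: (4.5,33)→(6,0)  cross = 4.5·0 − 6·33 = -198.0000; (r_i+r_j)·cross = 10.5·-198.0000 = -2079.0000
edge 1: (6,0)→(13,0)  cross = 6·0 − 13·0 = 0.0000; (r_i+r_j)·cross = 19·0.0000 = 0.0000
edge 2: (13,0)→(14.5,2.5)  cross = 13·2.5 − 14.5·0 = 32.5000; (r_i+r_j)·cross = 27.5·32.5000 = 893.7500
edge 3: (14.5,2.5)→(18.5,11.5)  cross = 14.5·11.5 − 18.5·2.5 = 120.5000; (r_i+r_j)·cross = 33·120.5000 = 3976.5000
edge 4: (18.5,11.5)→(10,33)  cross = 18.5·33 − 10·11.5 = 495.5000; (r_i+r_j)·cross = 28.5·495.5000 = 14121.7500
edge 5: (10,33)→(4.5,33)  cross = 10·33 − 4.5·33 = 181.5000; (r_i+r_j)·cross = 14.5·181.5000 = 2631.7500
Σcross = 632.0000 → A = |Σcross|/2 = 316.0000 mm²
Σ(r_i+r_j)·cross = 19544.7500 → first moment M = |Σ|/6 = 3257.4583
R_c = M/A = 3257.4583/316.0000 = 10.3084 mm
θ = 105° = 1.832596 rad
V = θ·R_c·A = 1.832596·10.3084·316.0000 = 5969.604 mm³

Volume = 5969.604 mm³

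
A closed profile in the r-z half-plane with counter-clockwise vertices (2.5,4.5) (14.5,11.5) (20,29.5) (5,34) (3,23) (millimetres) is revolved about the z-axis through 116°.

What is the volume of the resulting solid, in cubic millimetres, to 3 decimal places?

Profile (r,z), 5 vertices: (2.5,4.5) (14.5,11.5) (20,29.5) (5,34) (3,23)
edge 0: (2.5,4.5)→(14.5,11.5)  cross = 2.5·11.5 − 14.5·4.5 = -36.5000; (r_i+r_j)·cross = 17·-36.5000 = -620.5000
edge 1: (14.5,11.5)→(20,29.5)  cross = 14.5·29.5 − 20·11.5 = 197.7500; (r_i+r_j)·cross = 34.5·197.7500 = 6822.3750
edge 2: (20,29.5)→(5,34)  cross = 20·34 − 5·29.5 = 532.5000; (r_i+r_j)·cross = 25·532.5000 = 13312.5000
edge 3: (5,34)→(3,23)  cross = 5·23 − 3·34 = 13.0000; (r_i+r_j)·cross = 8·13.0000 = 104.0000
edge 4: (3,23)→(2.5,4.5)  cross = 3·4.5 − 2.5·23 = -44.0000; (r_i+r_j)·cross = 5.5·-44.0000 = -242.0000
Σcross = 662.7500 → A = |Σcross|/2 = 331.3750 mm²
Σ(r_i+r_j)·cross = 19376.3750 → first moment M = |Σ|/6 = 3229.3958
R_c = M/A = 3229.3958/331.3750 = 9.7454 mm
θ = 116° = 2.024582 rad
V = θ·R_c·A = 2.024582·9.7454·331.3750 = 6538.176 mm³

Volume = 6538.176 mm³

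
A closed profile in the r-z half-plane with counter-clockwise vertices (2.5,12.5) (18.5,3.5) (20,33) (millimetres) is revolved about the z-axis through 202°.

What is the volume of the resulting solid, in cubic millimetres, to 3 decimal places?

Volume = 11696.356 mm³

Profile (r,z), 3 vertices: (2.5,12.5) (18.5,3.5) (20,33)
edge 0: (2.5,12.5)→(18.5,3.5)  cross = 2.5·3.5 − 18.5·12.5 = -222.5000; (r_i+r_j)·cross = 21·-222.5000 = -4672.5000
edge 1: (18.5,3.5)→(20,33)  cross = 18.5·33 − 20·3.5 = 540.5000; (r_i+r_j)·cross = 38.5·540.5000 = 20809.2500
edge 2: (20,33)→(2.5,12.5)  cross = 20·12.5 − 2.5·33 = 167.5000; (r_i+r_j)·cross = 22.5·167.5000 = 3768.7500
Σcross = 485.5000 → A = |Σcross|/2 = 242.7500 mm²
Σ(r_i+r_j)·cross = 19905.5000 → first moment M = |Σ|/6 = 3317.5833
R_c = M/A = 3317.5833/242.7500 = 13.6667 mm
θ = 202° = 3.525565 rad
V = θ·R_c·A = 3.525565·13.6667·242.7500 = 11696.356 mm³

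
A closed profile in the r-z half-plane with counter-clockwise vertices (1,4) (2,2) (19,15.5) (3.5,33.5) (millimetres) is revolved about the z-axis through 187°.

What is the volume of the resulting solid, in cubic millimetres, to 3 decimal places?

Volume = 6988.742 mm³

Profile (r,z), 4 vertices: (1,4) (2,2) (19,15.5) (3.5,33.5)
edge 0: (1,4)→(2,2)  cross = 1·2 − 2·4 = -6.0000; (r_i+r_j)·cross = 3·-6.0000 = -18.0000
edge 1: (2,2)→(19,15.5)  cross = 2·15.5 − 19·2 = -7.0000; (r_i+r_j)·cross = 21·-7.0000 = -147.0000
edge 2: (19,15.5)→(3.5,33.5)  cross = 19·33.5 − 3.5·15.5 = 582.2500; (r_i+r_j)·cross = 22.5·582.2500 = 13100.6250
edge 3: (3.5,33.5)→(1,4)  cross = 3.5·4 − 1·33.5 = -19.5000; (r_i+r_j)·cross = 4.5·-19.5000 = -87.7500
Σcross = 549.7500 → A = |Σcross|/2 = 274.8750 mm²
Σ(r_i+r_j)·cross = 12847.8750 → first moment M = |Σ|/6 = 2141.3125
R_c = M/A = 2141.3125/274.8750 = 7.7901 mm
θ = 187° = 3.263766 rad
V = θ·R_c·A = 3.263766·7.7901·274.8750 = 6988.742 mm³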